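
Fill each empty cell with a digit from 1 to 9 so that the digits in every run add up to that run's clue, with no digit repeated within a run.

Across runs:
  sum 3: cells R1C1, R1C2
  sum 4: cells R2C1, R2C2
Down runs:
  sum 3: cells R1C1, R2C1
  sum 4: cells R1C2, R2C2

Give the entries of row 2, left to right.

3 in 2 cells must be {1,2}; 4 in 2 cells must be {1,3}.
The 3 across and the 4 down share only 1, so R1C2 = 1.
The 4 across and the 3 down share only 1, so R2C1 = 1.
R2C2 = 4 − 1 = 3 completes the 4 across.
R1C1 = 3 − 1 = 2 completes the 3 across.

1, 3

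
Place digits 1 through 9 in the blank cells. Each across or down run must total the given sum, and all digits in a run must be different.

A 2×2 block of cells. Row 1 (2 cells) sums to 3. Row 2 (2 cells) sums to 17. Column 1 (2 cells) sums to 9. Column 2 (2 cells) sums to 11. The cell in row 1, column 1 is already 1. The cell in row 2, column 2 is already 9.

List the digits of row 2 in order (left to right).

3 in 2 cells must be {1,2}; 17 in 2 cells must be {8,9}.
(1,2) = 3 − 1 = 2 completes the 3 across.
(2,1) = 17 − 9 = 8 completes the 17 across.

8 9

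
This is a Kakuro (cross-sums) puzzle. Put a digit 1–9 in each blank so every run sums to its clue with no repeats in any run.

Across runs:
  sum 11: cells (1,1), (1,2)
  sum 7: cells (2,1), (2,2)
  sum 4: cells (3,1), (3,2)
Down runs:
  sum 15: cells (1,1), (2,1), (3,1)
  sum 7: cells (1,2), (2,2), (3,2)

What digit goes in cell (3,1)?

3

4 in 2 cells must be {1,3}; 7 in 3 cells must be {1,2,4}.
The 4 across and the 7 down share only 1, so (3,2) = 1.
(3,1) = 4 − 1 = 3 completes the 4 across.
Nothing is forced directly, so branch on (1,2), whose candidates are 2 or 4. If (1,2) = 2: then (1,1) would have to be in {9} for the 11 across but in {4,5,7,8} for the 15 down — contradiction. So (1,2) = 4.
(1,1) = 11 − 4 = 7 completes the 11 across.
(2,1) = 15 − 10 = 5 completes the 15 down.
(2,2) = 7 − 5 = 2 completes the 7 across.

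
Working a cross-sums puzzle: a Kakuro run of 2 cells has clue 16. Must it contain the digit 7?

Yes

The only way to make 16 from 2 distinct digits is {7,9}, which contains 7.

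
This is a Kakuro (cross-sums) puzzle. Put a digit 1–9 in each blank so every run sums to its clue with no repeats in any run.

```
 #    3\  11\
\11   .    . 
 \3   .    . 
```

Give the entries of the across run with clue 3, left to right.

1 2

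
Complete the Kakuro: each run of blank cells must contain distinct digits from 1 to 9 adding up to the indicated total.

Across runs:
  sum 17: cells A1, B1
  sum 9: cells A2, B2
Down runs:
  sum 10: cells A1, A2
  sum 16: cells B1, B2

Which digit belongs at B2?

7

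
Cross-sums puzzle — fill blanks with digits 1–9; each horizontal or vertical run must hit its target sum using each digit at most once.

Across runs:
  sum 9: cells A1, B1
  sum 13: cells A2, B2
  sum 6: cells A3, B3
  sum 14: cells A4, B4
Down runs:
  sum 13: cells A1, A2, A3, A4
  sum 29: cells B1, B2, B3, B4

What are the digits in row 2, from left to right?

29 in 4 cells must be {5,7,8,9}.
Only 5 fits B3 under both its across sum 6 and down sum 29.
A3 = 6 − 5 = 1 completes the 6 across.
Nothing is forced directly, so branch on B1, whose candidates are 7 or 8. If B1 = 8: then A1 would have to be in {1} for the 9 across but in {2,3,4,5,6,7} for the 13 down — contradiction. So B1 = 7.
A1 = 9 − 7 = 2 completes the 9 across.
A4 = 6: the only remaining digit allowed by both the 14 across and the 13 down.
B4 = 14 − 6 = 8 completes the 14 across.
A2 = 13 − 9 = 4 completes the 13 down.
B2 = 13 − 4 = 9 completes the 13 across.

4 9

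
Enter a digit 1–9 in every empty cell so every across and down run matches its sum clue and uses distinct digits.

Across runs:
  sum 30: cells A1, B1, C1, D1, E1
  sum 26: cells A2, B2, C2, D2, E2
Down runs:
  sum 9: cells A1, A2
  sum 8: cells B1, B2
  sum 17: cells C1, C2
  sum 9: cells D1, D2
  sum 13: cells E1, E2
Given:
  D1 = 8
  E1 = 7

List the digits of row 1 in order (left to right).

17 in 2 cells must be {8,9}.
C1 = 9: the only remaining digit allowed by both the 30 across and the 17 down.
C2 = 17 − 9 = 8 completes the 17 down.
D2 = 9 − 8 = 1 completes the 9 down.
E2 = 13 − 7 = 6 completes the 13 down.
Nothing is forced directly, so branch on B2, whose candidates are 2 or 7. If B2 = 2: then B1 would have to be in {1,2,4,5} for the 30 across but in {6} for the 8 down — contradiction. So B2 = 7.
B1 = 8 − 7 = 1 completes the 8 down.
A2 = 26 − 22 = 4 completes the 26 across.
A1 = 30 − 25 = 5 completes the 30 across.

5, 1, 9, 8, 7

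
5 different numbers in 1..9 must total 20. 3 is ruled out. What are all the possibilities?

{1,2,4,5,8}; {1,2,4,6,7}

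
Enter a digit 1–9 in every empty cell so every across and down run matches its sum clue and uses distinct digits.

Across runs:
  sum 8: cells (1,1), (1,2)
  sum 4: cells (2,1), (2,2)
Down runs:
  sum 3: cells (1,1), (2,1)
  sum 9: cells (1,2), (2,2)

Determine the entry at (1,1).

4 in 2 cells must be {1,3}; 3 in 2 cells must be {1,2}.
The 4 across and the 3 down share only 1, so (2,1) = 1.
(2,2) = 4 − 1 = 3 completes the 4 across.
(1,1) = 3 − 1 = 2 completes the 3 down.
(1,2) = 8 − 2 = 6 completes the 8 across.

2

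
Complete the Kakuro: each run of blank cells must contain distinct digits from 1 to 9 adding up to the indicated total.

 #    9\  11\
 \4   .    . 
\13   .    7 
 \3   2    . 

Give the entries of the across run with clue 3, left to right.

2 1

4 in 2 cells must be {1,3}; 3 in 2 cells must be {1,2}.
R2C1 = 13 − 7 = 6 completes the 13 across.
R3C2 = 3 − 2 = 1 completes the 3 across.
R1C1 = 9 − 8 = 1 completes the 9 down.
R1C2 = 4 − 1 = 3 completes the 4 across.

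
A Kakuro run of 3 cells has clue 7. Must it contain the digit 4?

The only way to make 7 from 3 distinct digits is {1,2,4}, which contains 4.

Yes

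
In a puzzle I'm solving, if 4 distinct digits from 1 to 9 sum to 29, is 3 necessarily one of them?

The only way to make 29 from 4 distinct digits is {5,7,8,9}, which does not contain 3.

No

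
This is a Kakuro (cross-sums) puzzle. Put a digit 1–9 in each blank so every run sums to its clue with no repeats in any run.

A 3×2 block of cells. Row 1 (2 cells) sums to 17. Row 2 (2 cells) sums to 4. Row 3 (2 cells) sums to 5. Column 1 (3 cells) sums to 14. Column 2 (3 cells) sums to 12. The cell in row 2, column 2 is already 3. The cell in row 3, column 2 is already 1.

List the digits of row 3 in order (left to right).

17 in 2 cells must be {8,9}; 4 in 2 cells must be {1,3}.
(1,2) = 12 − 4 = 8 completes the 12 down.
(2,1) = 4 − 3 = 1 completes the 4 across.
(3,1) = 5 − 1 = 4 completes the 5 across.
(1,1) = 17 − 8 = 9 completes the 17 across.

4, 1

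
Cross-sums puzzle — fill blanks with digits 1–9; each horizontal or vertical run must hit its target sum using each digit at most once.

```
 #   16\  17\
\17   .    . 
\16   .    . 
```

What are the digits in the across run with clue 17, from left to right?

17 in 2 cells must be {8,9}; 16 in 2 cells must be {7,9}.
The 17 across and the 16 down share only 9, so R1C1 = 9.
R1C2 = 17 − 9 = 8 completes the 17 across.
R2C1 = 16 − 9 = 7 completes the 16 down.
R2C2 = 16 − 7 = 9 completes the 16 across.

9, 8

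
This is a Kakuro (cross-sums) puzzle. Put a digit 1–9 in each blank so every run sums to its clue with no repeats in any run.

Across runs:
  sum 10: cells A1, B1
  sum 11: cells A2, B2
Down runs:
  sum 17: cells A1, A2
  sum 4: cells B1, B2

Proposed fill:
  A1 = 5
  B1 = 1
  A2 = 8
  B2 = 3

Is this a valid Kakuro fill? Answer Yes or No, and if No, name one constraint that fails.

No — the across run A1–B1 sums to 6, not 10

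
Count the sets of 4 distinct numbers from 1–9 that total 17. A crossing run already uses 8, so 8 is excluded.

6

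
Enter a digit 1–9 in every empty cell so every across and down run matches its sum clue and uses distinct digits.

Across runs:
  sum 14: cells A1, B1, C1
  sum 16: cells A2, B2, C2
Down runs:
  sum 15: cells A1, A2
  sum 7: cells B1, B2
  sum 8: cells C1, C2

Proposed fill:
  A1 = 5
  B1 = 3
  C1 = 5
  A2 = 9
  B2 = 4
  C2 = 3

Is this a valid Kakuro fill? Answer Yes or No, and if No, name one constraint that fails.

No — the across run A1–C1 sums to 13, not 14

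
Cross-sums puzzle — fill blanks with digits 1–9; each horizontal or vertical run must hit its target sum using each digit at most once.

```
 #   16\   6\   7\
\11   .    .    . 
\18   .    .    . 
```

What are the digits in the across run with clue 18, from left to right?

16 in 2 cells must be {7,9}.
The 11 across and the 16 down share only 7, so R1C1 = 7.
Given what's placed, R1C2 must be 1 to fit the 11 across and 6 down.
R1C3 = 11 − 8 = 3 completes the 11 across.
R2C1 = 16 − 7 = 9 completes the 16 down.
R2C2 = 6 − 1 = 5 completes the 6 down.
R2C3 = 18 − 14 = 4 completes the 18 across.

9, 5, 4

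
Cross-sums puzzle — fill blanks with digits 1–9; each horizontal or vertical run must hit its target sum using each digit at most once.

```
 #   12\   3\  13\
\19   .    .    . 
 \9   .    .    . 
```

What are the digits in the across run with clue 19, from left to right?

9, 2, 8

3 in 2 cells must be {1,2}.
The 19 across and the 3 down share only 2, so R1C2 = 2.
R2C2 = 3 − 2 = 1 completes the 3 down.
Nothing is forced directly, so branch on R2C1, whose candidates are 3 or 5. If R2C1 = 5: then R1C1 would have to be in {8,9} for the 19 across but in {7} for the 12 down — contradiction. So R2C1 = 3.
R1C1 = 12 − 3 = 9 completes the 12 down.
R1C3 = 19 − 11 = 8 completes the 19 across.
R2C3 = 9 − 4 = 5 completes the 9 across.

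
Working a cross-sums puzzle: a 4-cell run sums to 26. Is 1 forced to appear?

Counterexample: {2,7,8,9} sums to 26 without using 1.

No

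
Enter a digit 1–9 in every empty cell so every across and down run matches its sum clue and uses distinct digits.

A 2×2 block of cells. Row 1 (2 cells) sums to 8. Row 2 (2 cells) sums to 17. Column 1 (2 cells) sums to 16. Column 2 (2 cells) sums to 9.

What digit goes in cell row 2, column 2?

17 in 2 cells must be {8,9}; 16 in 2 cells must be {7,9}.
The 8 across and the 16 down share only 7, so (1,1) = 7.
(1,2) = 8 − 7 = 1 completes the 8 across.
(2,1) = 16 − 7 = 9 completes the 16 down.
(2,2) = 17 − 9 = 8 completes the 17 across.

8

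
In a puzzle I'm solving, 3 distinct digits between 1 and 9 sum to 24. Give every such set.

3 distinct digits from 1–9 sum between 6 and 24.
Only one set works: {7,8,9}.

{7,8,9}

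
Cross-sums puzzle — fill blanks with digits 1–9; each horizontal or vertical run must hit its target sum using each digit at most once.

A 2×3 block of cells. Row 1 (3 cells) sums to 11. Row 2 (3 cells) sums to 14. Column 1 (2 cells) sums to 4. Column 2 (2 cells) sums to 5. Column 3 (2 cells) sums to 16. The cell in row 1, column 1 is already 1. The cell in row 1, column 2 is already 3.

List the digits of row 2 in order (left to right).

4 in 2 cells must be {1,3}; 16 in 2 cells must be {7,9}.
(1,3) = 11 − 4 = 7 completes the 11 across.
(2,1) = 4 − 1 = 3 completes the 4 down.
(2,2) = 5 − 3 = 2 completes the 5 down.
(2,3) = 14 − 5 = 9 completes the 14 across.

3 2 9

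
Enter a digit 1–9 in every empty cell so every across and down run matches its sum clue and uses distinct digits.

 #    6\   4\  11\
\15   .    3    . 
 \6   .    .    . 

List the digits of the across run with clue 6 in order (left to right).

6 in 3 cells must be {1,2,3}; 4 in 2 cells must be {1,3}.
R2C2 = 4 − 3 = 1 completes the 4 down.
R2C1 = 2: the only remaining digit allowed by both the 6 across and the 6 down.
R2C3 = 6 − 3 = 3 completes the 6 across.
R1C1 = 6 − 2 = 4 completes the 6 down.
R1C3 = 15 − 7 = 8 completes the 15 across.

2 1 3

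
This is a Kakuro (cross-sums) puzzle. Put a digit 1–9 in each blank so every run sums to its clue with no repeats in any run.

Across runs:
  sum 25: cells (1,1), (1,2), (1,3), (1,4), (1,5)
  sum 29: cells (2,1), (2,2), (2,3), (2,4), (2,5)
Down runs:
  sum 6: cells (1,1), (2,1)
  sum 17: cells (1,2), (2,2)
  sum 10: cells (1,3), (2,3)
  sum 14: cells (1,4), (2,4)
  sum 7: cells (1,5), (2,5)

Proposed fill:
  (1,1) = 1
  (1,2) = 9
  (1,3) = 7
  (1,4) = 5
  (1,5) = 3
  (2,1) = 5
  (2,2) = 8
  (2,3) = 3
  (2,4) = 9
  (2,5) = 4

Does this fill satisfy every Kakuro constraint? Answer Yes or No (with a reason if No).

Yes

Across: 1+9+7+5+3=25; 5+8+3+9+4=29. Down: 1+5=6; 9+8=17; 7+3=10; 5+9=14; 3+4=7. No digit repeats within any run.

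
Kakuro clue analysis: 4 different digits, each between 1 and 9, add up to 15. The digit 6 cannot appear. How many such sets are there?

4

4 distinct digits from 1–9 sum between 10 and 30.
Dropping sets that contain 6.
Enumerating: {1,2,3,9}, {1,2,4,8}, {1,2,5,7}, {1,3,4,7}.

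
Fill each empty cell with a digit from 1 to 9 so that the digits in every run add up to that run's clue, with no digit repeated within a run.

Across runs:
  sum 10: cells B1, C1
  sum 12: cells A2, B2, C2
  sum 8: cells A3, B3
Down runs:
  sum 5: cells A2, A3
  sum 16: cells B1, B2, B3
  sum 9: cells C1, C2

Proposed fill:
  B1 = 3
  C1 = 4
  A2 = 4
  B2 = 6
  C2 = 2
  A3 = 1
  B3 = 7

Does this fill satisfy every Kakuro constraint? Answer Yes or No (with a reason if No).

No — the across run B1–C1 sums to 7, not 10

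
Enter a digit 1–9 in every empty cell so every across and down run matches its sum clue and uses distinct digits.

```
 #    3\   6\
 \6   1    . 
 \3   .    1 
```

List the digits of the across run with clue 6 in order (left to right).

1 5

3 in 2 cells must be {1,2}.
R1C2 = 6 − 1 = 5 completes the 6 across.
R2C1 = 3 − 1 = 2 completes the 3 across.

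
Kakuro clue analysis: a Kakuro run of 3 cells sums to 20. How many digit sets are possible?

3 distinct digits from 1–9 sum between 6 and 24.
Enumerating: {3,8,9}, {4,7,9}, {5,6,9}, {5,7,8}.

4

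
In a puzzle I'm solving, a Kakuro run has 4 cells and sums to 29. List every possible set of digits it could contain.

{5,7,8,9}

4 distinct digits from 1–9 sum between 10 and 30.
Only one set works: {5,7,8,9}.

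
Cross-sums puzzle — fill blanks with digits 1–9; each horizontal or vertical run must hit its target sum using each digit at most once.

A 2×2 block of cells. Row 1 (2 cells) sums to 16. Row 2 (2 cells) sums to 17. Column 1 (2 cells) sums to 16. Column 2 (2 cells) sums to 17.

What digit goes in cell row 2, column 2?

8

16 in 2 cells must be {7,9}; 17 in 2 cells must be {8,9}.
The 16 across and the 17 down share only 9, so (1,2) = 9.
The 17 across and the 16 down share only 9, so (2,1) = 9.
(2,2) = 17 − 9 = 8 completes the 17 across.
(1,1) = 16 − 9 = 7 completes the 16 across.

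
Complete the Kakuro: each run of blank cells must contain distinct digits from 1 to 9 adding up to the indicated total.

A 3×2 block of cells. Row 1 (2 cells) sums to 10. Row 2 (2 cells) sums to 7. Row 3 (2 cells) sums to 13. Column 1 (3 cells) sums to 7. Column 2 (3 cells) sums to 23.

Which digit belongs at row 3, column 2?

9

7 in 3 cells must be {1,2,4}; 23 in 3 cells must be {6,8,9}.
The 7 across and the 23 down share only 6, so (2,2) = 6.
The 13 across and the 7 down share only 4, so (3,1) = 4.
(3,2) = 13 − 4 = 9 completes the 13 across.
(1,2) = 23 − 15 = 8 completes the 23 down.
(2,1) = 7 − 6 = 1 completes the 7 across.
(1,1) = 10 − 8 = 2 completes the 10 across.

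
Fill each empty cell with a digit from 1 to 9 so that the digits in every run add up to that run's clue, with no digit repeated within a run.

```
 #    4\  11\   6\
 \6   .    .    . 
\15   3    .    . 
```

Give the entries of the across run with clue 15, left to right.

6 in 3 cells must be {1,2,3}; 4 in 2 cells must be {1,3}.
R1C1 = 4 − 3 = 1 completes the 4 down.
Given what's placed, R1C3 must be 2 to fit the 6 across and 6 down.
R2C3 = 6 − 2 = 4 completes the 6 down.
R1C2 = 6 − 3 = 3 completes the 6 across.
R2C2 = 15 − 7 = 8 completes the 15 across.

3 8 4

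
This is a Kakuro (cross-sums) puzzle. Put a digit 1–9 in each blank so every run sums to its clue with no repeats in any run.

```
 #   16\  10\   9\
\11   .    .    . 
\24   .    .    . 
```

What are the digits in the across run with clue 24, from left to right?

9 7 8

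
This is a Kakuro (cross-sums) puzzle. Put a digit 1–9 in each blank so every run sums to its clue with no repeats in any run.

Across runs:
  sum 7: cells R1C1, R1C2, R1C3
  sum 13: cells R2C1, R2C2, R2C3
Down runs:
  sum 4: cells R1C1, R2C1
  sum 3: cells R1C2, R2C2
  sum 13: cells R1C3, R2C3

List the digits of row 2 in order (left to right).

3, 1, 9

7 in 3 cells must be {1,2,4}; 4 in 2 cells must be {1,3}; 3 in 2 cells must be {1,2}.
The 7 across and the 4 down share only 1, so R1C1 = 1.
Given what's placed, R1C2 must be 2 to fit the 7 across and 3 down.
R1C3 = 7 − 3 = 4 completes the 7 across.
R2C1 = 4 − 1 = 3 completes the 4 down.
R2C2 = 3 − 2 = 1 completes the 3 down.
R2C3 = 13 − 4 = 9 completes the 13 across.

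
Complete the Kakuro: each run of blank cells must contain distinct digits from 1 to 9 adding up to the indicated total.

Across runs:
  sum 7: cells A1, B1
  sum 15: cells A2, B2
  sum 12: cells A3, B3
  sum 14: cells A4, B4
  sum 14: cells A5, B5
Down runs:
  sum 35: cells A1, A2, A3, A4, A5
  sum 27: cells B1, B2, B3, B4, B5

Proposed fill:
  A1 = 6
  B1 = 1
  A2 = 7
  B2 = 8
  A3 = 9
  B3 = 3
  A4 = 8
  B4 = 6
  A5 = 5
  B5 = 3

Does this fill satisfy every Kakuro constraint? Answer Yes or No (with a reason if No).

No — the down run B1–B5 sums to 21, not 27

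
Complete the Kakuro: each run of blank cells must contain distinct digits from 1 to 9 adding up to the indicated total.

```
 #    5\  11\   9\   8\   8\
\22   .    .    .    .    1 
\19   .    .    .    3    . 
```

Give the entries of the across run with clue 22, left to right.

4, 9, 3, 5, 1

R1C4 = 8 − 3 = 5 completes the 8 down.
R2C5 = 8 − 1 = 7 completes the 8 down.
Nothing is forced directly, so branch on R2C2, whose candidates are 2 or 6. If R2C2 = 6: then R1C2 would have to be in {2,3,4,6,7,8,9} for the 22 across but in {5} for the 11 down — contradiction. So R2C2 = 2.
R1C2 = 11 − 2 = 9 completes the 11 down.
R2C1 = 1: the only remaining digit allowed by both the 19 across and the 5 down.
R2C3 = 19 − 13 = 6 completes the 19 across.
R1C1 = 5 − 1 = 4 completes the 5 down.
R1C3 = 22 − 19 = 3 completes the 22 across.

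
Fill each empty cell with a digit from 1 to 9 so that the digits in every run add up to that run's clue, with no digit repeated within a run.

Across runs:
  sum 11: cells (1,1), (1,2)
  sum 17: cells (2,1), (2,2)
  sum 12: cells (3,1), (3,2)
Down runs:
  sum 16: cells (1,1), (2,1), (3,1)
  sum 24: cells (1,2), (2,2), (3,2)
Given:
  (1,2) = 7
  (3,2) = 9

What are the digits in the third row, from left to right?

17 in 2 cells must be {8,9}; 24 in 3 cells must be {7,8,9}.
(1,1) = 11 − 7 = 4 completes the 11 across.
Given what's placed, (2,1) must be 9 to fit the 17 across and 16 down.
(2,2) = 17 − 9 = 8 completes the 17 across.
(3,1) = 12 − 9 = 3 completes the 12 across.

3 9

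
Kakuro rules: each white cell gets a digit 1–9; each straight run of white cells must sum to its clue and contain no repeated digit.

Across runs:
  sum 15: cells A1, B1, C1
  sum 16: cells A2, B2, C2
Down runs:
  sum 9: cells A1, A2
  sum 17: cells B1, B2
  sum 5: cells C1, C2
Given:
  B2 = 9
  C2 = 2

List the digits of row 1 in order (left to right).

4, 8, 3

17 in 2 cells must be {8,9}.
B1 = 17 − 9 = 8 completes the 17 down.
C1 = 5 − 2 = 3 completes the 5 down.
A2 = 16 − 11 = 5 completes the 16 across.
A1 = 15 − 11 = 4 completes the 15 across.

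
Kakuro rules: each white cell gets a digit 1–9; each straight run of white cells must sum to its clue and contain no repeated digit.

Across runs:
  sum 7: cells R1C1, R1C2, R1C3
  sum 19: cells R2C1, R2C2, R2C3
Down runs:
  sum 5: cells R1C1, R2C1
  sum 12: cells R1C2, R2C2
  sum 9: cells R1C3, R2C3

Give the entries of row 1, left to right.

1 4 2

7 in 3 cells must be {1,2,4}.
The 7 across and the 12 down share only 4, so R1C2 = 4.
R2C2 = 12 − 4 = 8 completes the 12 down.
Nothing is forced directly, so branch on R2C1, whose candidates are 2 or 4. If R2C1 = 2: then R1C1 would have to be in {1,2} for the 7 across but in {3} for the 5 down — contradiction. So R2C1 = 4.
R1C1 = 5 − 4 = 1 completes the 5 down.
R1C3 = 7 − 5 = 2 completes the 7 across.
R2C3 = 19 − 12 = 7 completes the 19 across.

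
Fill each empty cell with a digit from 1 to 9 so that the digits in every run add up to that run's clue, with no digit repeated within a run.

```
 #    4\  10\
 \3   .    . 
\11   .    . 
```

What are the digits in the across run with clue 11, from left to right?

3 8

3 in 2 cells must be {1,2}; 4 in 2 cells must be {1,3}.
The 3 across and the 4 down share only 1, so R1C1 = 1.
R1C2 = 3 − 1 = 2 completes the 3 across.
R2C1 = 4 − 1 = 3 completes the 4 down.
R2C2 = 11 − 3 = 8 completes the 11 across.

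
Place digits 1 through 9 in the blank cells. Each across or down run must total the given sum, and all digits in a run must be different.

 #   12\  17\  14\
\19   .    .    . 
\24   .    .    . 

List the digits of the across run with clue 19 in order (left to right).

5, 8, 6

24 in 3 cells must be {7,8,9}; 17 in 2 cells must be {8,9}.
Nothing is forced directly, so branch on R1C2, whose candidates are 8 or 9. If R1C2 = 9: that forces R2C2 = 8, R2C3 = 9, after which R1C3 would have to be in {2,3,4,6,7,8} for the 19 across but in {5} for the 14 down — contradiction. So R1C2 = 8.
R2C2 = 17 − 8 = 9 completes the 17 down.
Given what's placed, R2C3 must be 8 to fit the 24 across and 14 down.
R1C3 = 14 − 8 = 6 completes the 14 down.
R2C1 = 24 − 17 = 7 completes the 24 across.
R1C1 = 19 − 14 = 5 completes the 19 across.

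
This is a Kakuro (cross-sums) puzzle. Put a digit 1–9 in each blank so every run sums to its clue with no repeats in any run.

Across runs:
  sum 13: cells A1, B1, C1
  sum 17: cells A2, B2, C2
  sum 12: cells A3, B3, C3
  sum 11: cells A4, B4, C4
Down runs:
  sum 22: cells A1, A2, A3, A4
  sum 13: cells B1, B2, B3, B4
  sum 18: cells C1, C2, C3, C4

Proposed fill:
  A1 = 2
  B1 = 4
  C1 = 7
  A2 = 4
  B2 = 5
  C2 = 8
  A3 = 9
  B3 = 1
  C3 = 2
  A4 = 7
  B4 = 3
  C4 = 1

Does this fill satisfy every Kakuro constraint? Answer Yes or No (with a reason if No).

Across: 2+4+7=13; 4+5+8=17; 9+1+2=12; 7+3+1=11. Down: 2+4+9+7=22; 4+5+1+3=13; 7+8+2+1=18. No digit repeats within any run.

Yes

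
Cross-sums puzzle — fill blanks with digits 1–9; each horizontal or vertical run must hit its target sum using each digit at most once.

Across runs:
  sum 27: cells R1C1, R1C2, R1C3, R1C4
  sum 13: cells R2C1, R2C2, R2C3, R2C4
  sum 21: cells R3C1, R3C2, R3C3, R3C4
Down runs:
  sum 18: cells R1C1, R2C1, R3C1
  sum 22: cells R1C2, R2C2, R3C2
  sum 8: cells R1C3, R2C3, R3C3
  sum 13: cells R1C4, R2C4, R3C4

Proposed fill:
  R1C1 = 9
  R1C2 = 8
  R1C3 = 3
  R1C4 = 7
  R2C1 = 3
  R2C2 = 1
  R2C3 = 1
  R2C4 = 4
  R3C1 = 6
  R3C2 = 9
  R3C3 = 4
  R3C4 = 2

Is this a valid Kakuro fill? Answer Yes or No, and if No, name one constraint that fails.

No — the across run R2C1–R2C4 sums to 9, not 13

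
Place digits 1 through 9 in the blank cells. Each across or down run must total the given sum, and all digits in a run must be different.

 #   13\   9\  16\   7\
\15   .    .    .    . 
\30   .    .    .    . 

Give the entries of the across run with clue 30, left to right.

8 7 9 6

30 in 4 cells must be {6,7,8,9}; 16 in 2 cells must be {7,9}.
Only 6 fits R2C4 under both its across sum 30 and down sum 7.
R1C4 = 7 − 6 = 1 completes the 7 down.
Nothing is forced directly, so branch on R1C3, whose candidates are 7 or 9. If R1C3 = 9: then R1C1 would have to be in {2,3} for the 15 across but in {4,5,6,7,8,9} for the 13 down — contradiction. So R1C3 = 7.
R2C3 = 16 − 7 = 9 completes the 16 down.
No cell is forced outright now. R2C1 can only be 7 or 8 (the digits allowed by both its 30 across and its 13 down). If R2C1 = 7: then R1C1 would have to be in {2,3,4,5} for the 15 across but in {6} for the 13 down — contradiction. So R2C1 = 8.
R1C1 = 13 − 8 = 5 completes the 13 down.
R1C2 = 15 − 13 = 2 completes the 15 across.
R2C2 = 30 − 23 = 7 completes the 30 across.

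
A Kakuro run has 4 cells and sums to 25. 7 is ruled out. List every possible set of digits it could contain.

4 distinct digits from 1–9 sum between 10 and 30.
Dropping sets that contain 7.

{2,6,8,9}; {3,5,8,9}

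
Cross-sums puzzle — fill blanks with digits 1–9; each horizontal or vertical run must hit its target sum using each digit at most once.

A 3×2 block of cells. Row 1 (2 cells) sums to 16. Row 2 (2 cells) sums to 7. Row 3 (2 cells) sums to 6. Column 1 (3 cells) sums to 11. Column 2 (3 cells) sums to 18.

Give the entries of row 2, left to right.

16 in 2 cells must be {7,9}.
The 16 across and the 11 down share only 7, so (1,1) = 7.
(1,2) = 16 − 7 = 9 completes the 16 across.
Given what's placed, (3,1) must be 1 to fit the 6 across and 11 down.
(3,2) = 6 − 1 = 5 completes the 6 across.
(2,1) = 11 − 8 = 3 completes the 11 down.
(2,2) = 7 − 3 = 4 completes the 7 across.

3 4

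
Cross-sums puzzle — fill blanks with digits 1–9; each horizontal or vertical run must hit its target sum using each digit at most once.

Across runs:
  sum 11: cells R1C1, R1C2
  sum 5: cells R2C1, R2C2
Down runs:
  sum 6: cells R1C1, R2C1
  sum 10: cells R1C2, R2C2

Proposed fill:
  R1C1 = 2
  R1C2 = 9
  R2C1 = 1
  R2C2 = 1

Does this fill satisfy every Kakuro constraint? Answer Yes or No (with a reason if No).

No — the across run R2C1–R2C2 sums to 2, not 5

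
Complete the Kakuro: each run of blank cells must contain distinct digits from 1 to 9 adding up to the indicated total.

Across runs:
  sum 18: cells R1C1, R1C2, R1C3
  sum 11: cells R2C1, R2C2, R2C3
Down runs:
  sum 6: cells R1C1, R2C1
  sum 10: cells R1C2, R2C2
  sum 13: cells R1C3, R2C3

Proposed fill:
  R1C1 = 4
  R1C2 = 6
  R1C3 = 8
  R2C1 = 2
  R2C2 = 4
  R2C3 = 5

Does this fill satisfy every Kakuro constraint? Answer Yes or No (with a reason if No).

Across: 4+6+8=18; 2+4+5=11. Down: 4+2=6; 6+4=10; 8+5=13. No digit repeats within any run.

Yes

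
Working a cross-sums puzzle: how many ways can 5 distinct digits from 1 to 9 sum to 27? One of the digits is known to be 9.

8

5 distinct digits from 1–9 sum between 15 and 35.
Keeping only sets containing 9.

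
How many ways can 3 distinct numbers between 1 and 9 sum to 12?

3 distinct digits from 1–9 sum between 6 and 24.

7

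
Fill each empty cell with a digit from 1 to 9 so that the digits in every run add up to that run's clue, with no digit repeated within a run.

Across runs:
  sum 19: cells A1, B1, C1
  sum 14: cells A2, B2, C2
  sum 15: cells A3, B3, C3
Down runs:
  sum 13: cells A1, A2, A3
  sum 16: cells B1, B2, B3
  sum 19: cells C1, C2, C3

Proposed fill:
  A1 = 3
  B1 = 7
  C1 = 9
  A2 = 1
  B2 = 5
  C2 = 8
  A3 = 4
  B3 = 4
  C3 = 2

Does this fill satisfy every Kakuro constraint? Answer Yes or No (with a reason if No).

No — the across run A3–C3 sums to 10, not 15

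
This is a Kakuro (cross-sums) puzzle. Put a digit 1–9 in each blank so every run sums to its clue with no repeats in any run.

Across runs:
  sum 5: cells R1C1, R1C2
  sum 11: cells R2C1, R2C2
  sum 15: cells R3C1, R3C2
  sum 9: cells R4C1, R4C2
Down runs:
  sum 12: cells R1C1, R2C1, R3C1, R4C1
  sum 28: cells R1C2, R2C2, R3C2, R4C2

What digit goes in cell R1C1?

1

Only 4 fits R1C2 under both its across sum 5 and down sum 28.
The 15 across and the 12 down share only 6, so R3C1 = 6.
R3C2 = 15 − 6 = 9 completes the 15 across.
R1C1 = 5 − 4 = 1 completes the 5 across.
No cell is forced outright now. R2C1 can only be 2 or 3 (the digits allowed by both its 11 across and its 12 down). If R2C1 = 2: then R2C2 would have to be in {9} for the 11 across but in {7,8} for the 28 down — contradiction. So R2C1 = 3.
R2C2 = 11 − 3 = 8 completes the 11 across.
R4C1 = 12 − 10 = 2 completes the 12 down.
R4C2 = 9 − 2 = 7 completes the 9 across.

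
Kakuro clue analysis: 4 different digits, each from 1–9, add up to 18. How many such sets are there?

11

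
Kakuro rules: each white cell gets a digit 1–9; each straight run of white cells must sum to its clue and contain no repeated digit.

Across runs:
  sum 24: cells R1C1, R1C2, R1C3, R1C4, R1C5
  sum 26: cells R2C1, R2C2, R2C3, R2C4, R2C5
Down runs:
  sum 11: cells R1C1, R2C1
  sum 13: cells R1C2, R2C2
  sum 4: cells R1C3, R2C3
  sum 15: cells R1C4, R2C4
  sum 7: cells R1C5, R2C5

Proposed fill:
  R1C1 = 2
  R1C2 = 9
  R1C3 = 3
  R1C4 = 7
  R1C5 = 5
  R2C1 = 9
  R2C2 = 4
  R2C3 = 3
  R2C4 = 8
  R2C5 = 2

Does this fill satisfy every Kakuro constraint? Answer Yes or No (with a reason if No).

No — the down run R1C3–R2C3 sums to 6, not 4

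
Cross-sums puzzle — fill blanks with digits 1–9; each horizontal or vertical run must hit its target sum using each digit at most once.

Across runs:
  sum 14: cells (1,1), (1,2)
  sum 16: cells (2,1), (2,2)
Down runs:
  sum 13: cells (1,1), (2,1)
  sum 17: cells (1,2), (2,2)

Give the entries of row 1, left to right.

6 8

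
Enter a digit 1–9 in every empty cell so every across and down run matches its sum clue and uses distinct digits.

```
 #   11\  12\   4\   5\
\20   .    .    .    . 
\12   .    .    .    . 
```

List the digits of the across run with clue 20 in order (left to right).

9 7 3 1

4 in 2 cells must be {1,3}.
Nothing is forced directly, so branch on R1C3, whose candidates are 1 or 3. If R1C3 = 1: that forces R2C3 = 3, after which R2C2 would have to be in {1,2,6} for the 12 across but in {3,4,5,7,8,9} for the 12 down — contradiction. So R1C3 = 3.
R2C3 = 4 − 3 = 1 completes the 4 down.
Nothing is forced directly, so branch on R1C4, whose candidates are 1 or 2 or 4. If R1C4 = 2: that forces R2C4 = 3, after which R2C2 would have to be in {2,6} for the 12 across but in {3,4,5,7,8,9} for the 12 down — contradiction. If R1C4 = 4: then R2C4 would have to be in {2,3,4,5,6} for the 12 across but in {1} for the 5 down — contradiction. So R1C4 = 1.
R2C4 = 5 − 1 = 4 completes the 5 down.
R2C2 = 5: the only remaining digit allowed by both the 12 across and the 12 down.
R1C2 = 12 − 5 = 7 completes the 12 down.
R2C1 = 12 − 10 = 2 completes the 12 across.
R1C1 = 20 − 11 = 9 completes the 20 across.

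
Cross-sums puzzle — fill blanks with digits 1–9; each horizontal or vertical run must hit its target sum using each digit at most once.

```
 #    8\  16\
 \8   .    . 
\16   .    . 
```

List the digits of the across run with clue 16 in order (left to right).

16 in 2 cells must be {7,9}.
The 8 across and the 16 down share only 7, so R1C2 = 7.
The 16 across and the 8 down share only 7, so R2C1 = 7.
R2C2 = 16 − 7 = 9 completes the 16 across.
R1C1 = 8 − 7 = 1 completes the 8 across.

7 9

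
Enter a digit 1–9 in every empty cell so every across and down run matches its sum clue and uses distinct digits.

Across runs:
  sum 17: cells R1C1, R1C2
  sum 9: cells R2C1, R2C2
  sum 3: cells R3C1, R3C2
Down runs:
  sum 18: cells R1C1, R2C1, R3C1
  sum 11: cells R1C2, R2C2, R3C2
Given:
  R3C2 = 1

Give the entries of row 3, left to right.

17 in 2 cells must be {8,9}; 3 in 2 cells must be {1,2}.
R1C2 = 8: the only remaining digit allowed by both the 17 across and the 11 down.
R2C2 = 11 − 9 = 2 completes the 11 down.
R3C1 = 3 − 1 = 2 completes the 3 across.
R1C1 = 17 − 8 = 9 completes the 17 across.
R2C1 = 9 − 2 = 7 completes the 9 across.

2 1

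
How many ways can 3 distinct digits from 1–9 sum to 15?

8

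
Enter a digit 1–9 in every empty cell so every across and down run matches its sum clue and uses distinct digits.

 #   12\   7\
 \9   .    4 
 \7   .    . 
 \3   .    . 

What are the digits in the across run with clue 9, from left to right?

5 4

3 in 2 cells must be {1,2}; 7 in 3 cells must be {1,2,4}.
R1C1 = 9 − 4 = 5 completes the 9 across.
Given what's placed, R3C1 must be 1 to fit the 3 across and 12 down.
R3C2 = 3 − 1 = 2 completes the 3 across.
R2C1 = 12 − 6 = 6 completes the 12 down.
R2C2 = 7 − 6 = 1 completes the 7 across.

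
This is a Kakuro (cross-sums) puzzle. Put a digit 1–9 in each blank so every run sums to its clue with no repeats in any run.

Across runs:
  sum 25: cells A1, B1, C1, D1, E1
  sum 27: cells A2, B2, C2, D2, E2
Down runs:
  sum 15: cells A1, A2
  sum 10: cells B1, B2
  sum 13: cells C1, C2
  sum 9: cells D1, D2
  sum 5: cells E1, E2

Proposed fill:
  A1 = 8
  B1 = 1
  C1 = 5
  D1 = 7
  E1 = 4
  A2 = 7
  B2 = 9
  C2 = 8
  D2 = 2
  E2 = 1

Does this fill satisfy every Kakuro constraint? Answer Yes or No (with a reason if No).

Across: 8+1+5+7+4=25; 7+9+8+2+1=27. Down: 8+7=15; 1+9=10; 5+8=13; 7+2=9; 4+1=5. No digit repeats within any run.

Yes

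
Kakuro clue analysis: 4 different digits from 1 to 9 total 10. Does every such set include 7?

The only way to make 10 from 4 distinct digits is {1,2,3,4}, which does not contain 7.

No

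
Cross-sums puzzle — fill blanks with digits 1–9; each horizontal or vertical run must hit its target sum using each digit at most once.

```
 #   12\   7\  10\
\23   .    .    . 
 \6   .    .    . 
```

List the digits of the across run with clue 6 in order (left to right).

3, 1, 2

23 in 3 cells must be {6,8,9}; 6 in 3 cells must be {1,2,3}.
The 23 across and the 7 down share only 6, so R1C2 = 6.
The 6 across and the 12 down share only 3, so R2C1 = 3.
R2C2 = 7 − 6 = 1 completes the 7 down.
R2C3 = 6 − 4 = 2 completes the 6 across.
R1C1 = 12 − 3 = 9 completes the 12 down.
R1C3 = 23 − 15 = 8 completes the 23 across.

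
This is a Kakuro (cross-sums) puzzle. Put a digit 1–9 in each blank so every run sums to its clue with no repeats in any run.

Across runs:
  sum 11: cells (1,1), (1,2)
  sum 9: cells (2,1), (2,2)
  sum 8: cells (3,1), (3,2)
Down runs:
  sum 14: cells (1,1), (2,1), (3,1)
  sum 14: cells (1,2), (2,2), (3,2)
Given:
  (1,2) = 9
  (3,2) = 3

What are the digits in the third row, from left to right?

(1,1) = 11 − 9 = 2 completes the 11 across.
(2,2) = 14 − 12 = 2 completes the 14 down.
(3,1) = 8 − 3 = 5 completes the 8 across.
(2,1) = 9 − 2 = 7 completes the 9 across.

5 3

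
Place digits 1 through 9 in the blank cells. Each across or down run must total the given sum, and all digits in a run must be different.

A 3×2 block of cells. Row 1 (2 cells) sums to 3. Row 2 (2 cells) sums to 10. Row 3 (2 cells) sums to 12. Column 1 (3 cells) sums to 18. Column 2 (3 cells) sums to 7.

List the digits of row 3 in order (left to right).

3 in 2 cells must be {1,2}; 7 in 3 cells must be {1,2,4}.
The 12 across and the 7 down share only 4, so (3,2) = 4.
(3,1) = 12 − 4 = 8 completes the 12 across.
Given what's placed, (1,1) must be 1 to fit the 3 across and 18 down.
(1,2) = 3 − 1 = 2 completes the 3 across.
(2,1) = 18 − 9 = 9 completes the 18 down.
(2,2) = 10 − 9 = 1 completes the 10 across.

8, 4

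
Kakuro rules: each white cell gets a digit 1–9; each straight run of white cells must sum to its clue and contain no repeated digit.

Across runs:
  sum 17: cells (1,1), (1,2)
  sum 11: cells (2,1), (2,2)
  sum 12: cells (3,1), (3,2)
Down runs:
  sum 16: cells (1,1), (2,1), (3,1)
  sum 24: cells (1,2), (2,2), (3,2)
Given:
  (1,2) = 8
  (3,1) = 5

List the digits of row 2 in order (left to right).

2, 9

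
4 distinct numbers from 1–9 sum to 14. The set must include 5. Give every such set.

4 distinct digits from 1–9 sum between 10 and 30.
Keeping only sets containing 5.

{1,2,5,6}; {2,3,4,5}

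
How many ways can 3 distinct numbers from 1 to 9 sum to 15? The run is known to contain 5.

4

3 distinct digits from 1–9 sum between 6 and 24.
Keeping only sets containing 5.
Enumerating: {1,5,9}, {2,5,8}, {3,5,7}, {4,5,6}.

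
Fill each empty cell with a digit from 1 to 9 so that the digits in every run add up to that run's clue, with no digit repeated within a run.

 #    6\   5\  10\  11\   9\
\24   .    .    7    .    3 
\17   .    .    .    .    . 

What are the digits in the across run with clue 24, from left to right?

R2C3 = 10 − 7 = 3 completes the 10 down.
R2C5 = 9 − 3 = 6 completes the 9 down.
Nothing is forced directly, so branch on R2C2, whose candidates are 1 or 2. If R2C2 = 2: then R1C2 would have to be in {1,2,4,5,8,9} for the 24 across but in {3} for the 5 down — contradiction. So R2C2 = 1.
R1C2 = 5 − 1 = 4 completes the 5 down.
Nothing is forced directly, so branch on R2C1, whose candidates are 2 or 5. If R2C1 = 2: then R1C1 would have to be in {1,2,8,9} for the 24 across but in {4} for the 6 down — contradiction. So R2C1 = 5.
R1C1 = 6 − 5 = 1 completes the 6 down.
R1C4 = 24 − 15 = 9 completes the 24 across.
R2C4 = 17 − 15 = 2 completes the 17 across.

1 4 7 9 3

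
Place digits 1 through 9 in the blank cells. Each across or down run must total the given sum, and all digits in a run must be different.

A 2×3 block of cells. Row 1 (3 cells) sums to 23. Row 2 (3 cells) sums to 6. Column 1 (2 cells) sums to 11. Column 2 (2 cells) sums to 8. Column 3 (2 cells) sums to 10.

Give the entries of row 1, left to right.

23 in 3 cells must be {6,8,9}; 6 in 3 cells must be {1,2,3}.
The 23 across and the 8 down share only 6, so (1,2) = 6.
(2,2) = 8 − 6 = 2 completes the 8 down.
Given what's placed, (2,1) must be 3 to fit the 6 across and 11 down.
(2,3) = 6 − 5 = 1 completes the 6 across.
(1,1) = 11 − 3 = 8 completes the 11 down.
(1,3) = 23 − 14 = 9 completes the 23 across.

8 6 9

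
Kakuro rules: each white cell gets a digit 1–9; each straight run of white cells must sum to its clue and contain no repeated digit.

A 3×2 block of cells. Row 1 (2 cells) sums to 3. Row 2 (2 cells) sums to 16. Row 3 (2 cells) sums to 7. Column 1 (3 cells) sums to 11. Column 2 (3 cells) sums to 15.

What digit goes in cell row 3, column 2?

4

3 in 2 cells must be {1,2}; 16 in 2 cells must be {7,9}.
The 16 across and the 11 down share only 7, so (2,1) = 7.
(2,2) = 16 − 7 = 9 completes the 16 across.
Given what's placed, (1,1) must be 1 to fit the 3 across and 11 down.
(1,2) = 3 − 1 = 2 completes the 3 across.
(3,1) = 11 − 8 = 3 completes the 11 down.
(3,2) = 7 − 3 = 4 completes the 7 across.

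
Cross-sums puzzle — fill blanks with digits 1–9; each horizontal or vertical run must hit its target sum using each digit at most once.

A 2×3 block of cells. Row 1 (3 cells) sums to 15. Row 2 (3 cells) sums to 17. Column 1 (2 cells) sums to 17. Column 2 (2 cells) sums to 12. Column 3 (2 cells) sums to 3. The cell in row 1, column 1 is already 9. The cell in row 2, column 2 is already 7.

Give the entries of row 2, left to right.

8 7 2

17 in 2 cells must be {8,9}; 3 in 2 cells must be {1,2}.
(1,2) = 12 − 7 = 5 completes the 12 down.
(1,3) = 15 − 14 = 1 completes the 15 across.
(2,1) = 17 − 9 = 8 completes the 17 down.
(2,3) = 17 − 15 = 2 completes the 17 across.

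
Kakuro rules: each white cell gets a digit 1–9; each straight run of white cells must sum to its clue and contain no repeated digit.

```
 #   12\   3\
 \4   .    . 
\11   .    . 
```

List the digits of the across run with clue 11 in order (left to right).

4 in 2 cells must be {1,3}; 3 in 2 cells must be {1,2}.
The 4 across and the 12 down share only 3, so R1C1 = 3.
R1C2 = 4 − 3 = 1 completes the 4 across.
R2C1 = 12 − 3 = 9 completes the 12 down.
R2C2 = 11 − 9 = 2 completes the 11 across.

9 2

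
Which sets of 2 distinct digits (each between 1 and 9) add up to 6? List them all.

2 distinct digits from 1–9 sum between 3 and 17.

{1,5}; {2,4}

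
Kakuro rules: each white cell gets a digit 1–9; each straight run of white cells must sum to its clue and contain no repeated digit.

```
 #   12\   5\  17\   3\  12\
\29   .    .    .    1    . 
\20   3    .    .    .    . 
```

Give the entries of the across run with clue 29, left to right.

9 4 8 1 7

17 in 2 cells must be {8,9}; 3 in 2 cells must be {1,2}.
R1C1 = 12 − 3 = 9 completes the 12 down.
Given what's placed, R1C2 must be 4 to fit the 29 across and 5 down.
R1C3 = 8: the only remaining digit allowed by both the 29 across and the 17 down.
R1C5 = 29 − 22 = 7 completes the 29 across.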